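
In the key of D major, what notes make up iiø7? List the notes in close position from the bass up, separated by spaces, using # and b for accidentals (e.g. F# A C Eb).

E G Bb D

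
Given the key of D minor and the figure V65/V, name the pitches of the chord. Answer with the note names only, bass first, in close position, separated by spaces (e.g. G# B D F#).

The slash means an applied dominant: we want the dominant of V. In D minor, V is A major, and its dominant is built on E.
Building a dominant seventh chord on E gives E-G#-B-D.
With the 65 figure the chord is in first inversion; from the bass G# upward in close position it reads G#-B-D-E.

G# B D E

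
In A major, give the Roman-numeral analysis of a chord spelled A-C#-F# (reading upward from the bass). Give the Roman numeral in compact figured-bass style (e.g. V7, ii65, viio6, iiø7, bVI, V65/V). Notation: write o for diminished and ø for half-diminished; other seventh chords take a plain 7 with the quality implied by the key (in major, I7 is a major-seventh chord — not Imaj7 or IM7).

vi6

Stacked in thirds the chord is F#-A-C#: a minor triad on F#.
F# is scale degree 6 in A major, and a minor triad on that degree is written vi.
With A in the bass the chord is in first inversion, so the figured bass is 6.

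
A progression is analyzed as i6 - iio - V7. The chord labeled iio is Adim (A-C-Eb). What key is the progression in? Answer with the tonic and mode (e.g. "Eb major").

G minor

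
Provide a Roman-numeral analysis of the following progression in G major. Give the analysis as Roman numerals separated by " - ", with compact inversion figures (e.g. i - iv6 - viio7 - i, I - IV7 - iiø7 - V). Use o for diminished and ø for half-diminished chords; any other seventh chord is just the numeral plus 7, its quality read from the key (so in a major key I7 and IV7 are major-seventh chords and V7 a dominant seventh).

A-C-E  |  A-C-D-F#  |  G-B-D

A-C-E: minor triad on A = scale degree 2 → ii.
A-C-D-F#: root D is the dominant; dominant seventh chord there is V43.
G-B-D has root G, degree 1 in G major, so I.

ii - V43 - I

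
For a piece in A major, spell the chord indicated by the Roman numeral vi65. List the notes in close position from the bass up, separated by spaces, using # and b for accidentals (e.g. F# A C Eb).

A C# E F#

The numeral's case and figure indicate a minor seventh chord. In A major its root, the submediant, is F#.
That chord is spelled F#-A-C#-E.
With the 65 figure the chord is in first inversion; from the bass A upward in close position it reads A-C#-E-F#.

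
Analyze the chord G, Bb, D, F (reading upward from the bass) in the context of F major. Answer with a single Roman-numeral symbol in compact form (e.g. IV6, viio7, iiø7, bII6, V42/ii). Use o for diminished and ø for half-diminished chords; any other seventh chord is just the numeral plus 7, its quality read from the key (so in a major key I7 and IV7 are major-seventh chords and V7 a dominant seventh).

ii7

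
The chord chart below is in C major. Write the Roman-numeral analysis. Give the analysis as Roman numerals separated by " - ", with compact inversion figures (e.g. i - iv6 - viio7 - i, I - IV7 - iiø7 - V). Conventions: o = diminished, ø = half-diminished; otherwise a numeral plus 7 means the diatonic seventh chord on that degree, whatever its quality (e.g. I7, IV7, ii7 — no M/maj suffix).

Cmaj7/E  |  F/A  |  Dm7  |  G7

I65 - IV6 - ii7 - V7

Cmaj7/E has root C, degree 1 in C major, so I65.
F/A: root F is the subdominant; major triad there is IV6.
Dm7 has root D, degree 2 in C major, so ii7.
G7: root G is the dominant; dominant seventh chord there is V7.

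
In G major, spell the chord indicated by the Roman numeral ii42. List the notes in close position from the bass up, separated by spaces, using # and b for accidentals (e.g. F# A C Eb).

G A C E

The numeral's case and figure indicate a minor seventh chord. In G major its root, the supertonic, is A.
Stacking thirds from A gives A-C-E-G.
The figured bass 42 indicates third inversion, placing the seventh (G) in the bass: G-A-C-E.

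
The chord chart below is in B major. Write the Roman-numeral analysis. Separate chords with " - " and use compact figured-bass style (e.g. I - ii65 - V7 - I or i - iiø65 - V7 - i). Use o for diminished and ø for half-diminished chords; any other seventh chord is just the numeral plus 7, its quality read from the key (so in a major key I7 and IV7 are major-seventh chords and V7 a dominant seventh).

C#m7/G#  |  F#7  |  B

C#m7/G#: root C# is the supertonic; minor seventh chord there is ii43.
F#7 has root F#, degree 5 in B major, so V7.
B: major triad on B = scale degree 1 → I.

ii43 - V7 - I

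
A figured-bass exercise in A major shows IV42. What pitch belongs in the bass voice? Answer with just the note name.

IV in A major has root D; the chord is D-F#-A-C#.
The figure 42 means third inversion — the seventh is in the bass.

C#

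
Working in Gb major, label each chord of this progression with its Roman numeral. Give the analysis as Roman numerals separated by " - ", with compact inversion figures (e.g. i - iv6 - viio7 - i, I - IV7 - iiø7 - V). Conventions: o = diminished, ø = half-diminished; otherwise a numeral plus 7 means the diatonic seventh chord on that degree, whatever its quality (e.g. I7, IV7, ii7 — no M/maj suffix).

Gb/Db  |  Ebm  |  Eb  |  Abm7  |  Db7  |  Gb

Gb/Db: root Gb is the tonic; major triad there is I64.
Ebm: minor triad on Eb = scale degree 6 → vi.
Eb is the secondary dominant of ii (major triad on Eb): V/ii.
Abm7: minor seventh chord on Ab = scale degree 2 → ii7.
Db7 has root Db, degree 5 in Gb major, so V7.
Gb: root Gb is the tonic; major triad there is I.

I64 - vi - V/ii - ii7 - V7 - I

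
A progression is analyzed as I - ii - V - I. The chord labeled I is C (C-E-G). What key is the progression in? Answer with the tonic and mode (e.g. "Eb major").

C major

The anchor chord is a major triad on C, labeled I.
If C is scale degree 1 and the mode makes that degree carry a major triad, the tonic is C and the mode is major.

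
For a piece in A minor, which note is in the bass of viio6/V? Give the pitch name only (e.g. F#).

F#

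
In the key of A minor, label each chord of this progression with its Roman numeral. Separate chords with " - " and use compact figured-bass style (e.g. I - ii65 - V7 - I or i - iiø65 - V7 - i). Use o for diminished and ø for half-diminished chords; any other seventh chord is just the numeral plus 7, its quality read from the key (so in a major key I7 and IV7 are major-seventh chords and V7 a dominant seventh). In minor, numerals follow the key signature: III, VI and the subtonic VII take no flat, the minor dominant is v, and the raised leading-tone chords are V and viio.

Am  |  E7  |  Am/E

i - V7 - i64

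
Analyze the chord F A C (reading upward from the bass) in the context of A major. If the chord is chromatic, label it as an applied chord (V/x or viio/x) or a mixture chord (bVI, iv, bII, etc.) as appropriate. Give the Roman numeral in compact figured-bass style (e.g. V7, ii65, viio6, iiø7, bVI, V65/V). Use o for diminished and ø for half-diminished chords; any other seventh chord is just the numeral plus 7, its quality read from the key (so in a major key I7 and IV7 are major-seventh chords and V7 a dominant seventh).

The pitches F-A-C form a major triad rooted on F.
F is the lowered sixth degree of A major (diatonic 6 would be F#). This is a major triad on the lowered sixth degree, borrowed from the parallel minor.

bVI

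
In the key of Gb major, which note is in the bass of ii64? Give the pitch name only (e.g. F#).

Eb

ii in Gb major has root Ab; the chord is Ab-Cb-Eb.
The figure 64 means second inversion — the fifth is in the bass.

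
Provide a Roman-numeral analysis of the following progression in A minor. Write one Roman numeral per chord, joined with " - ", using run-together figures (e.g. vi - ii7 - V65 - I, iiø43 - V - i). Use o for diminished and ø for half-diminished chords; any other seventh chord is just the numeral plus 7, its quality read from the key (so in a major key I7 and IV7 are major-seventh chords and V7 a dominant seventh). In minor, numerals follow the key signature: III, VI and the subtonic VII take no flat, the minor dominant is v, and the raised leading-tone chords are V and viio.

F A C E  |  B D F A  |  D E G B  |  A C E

VI7 - iiø7 - v42 - i

F-A-C-E: major seventh chord on F = scale degree 6 → VI7.
B-D-F-A: root B is the supertonic; half-diminished seventh chord there is iiø7.
D-E-G-B: minor seventh chord on E = scale degree 5 → v42.
A-C-E: minor triad on A = scale degree 1 → i.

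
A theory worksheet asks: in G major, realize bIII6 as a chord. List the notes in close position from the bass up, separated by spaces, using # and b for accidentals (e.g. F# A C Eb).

bIII6 is a major triad on the lowered third degree, borrowed from the parallel minor. In G major that root is Bb.
So the chord is Bb-D-F.
The figured bass 6 indicates first inversion, placing the third (D) in the bass: D-F-Bb.

D F Bb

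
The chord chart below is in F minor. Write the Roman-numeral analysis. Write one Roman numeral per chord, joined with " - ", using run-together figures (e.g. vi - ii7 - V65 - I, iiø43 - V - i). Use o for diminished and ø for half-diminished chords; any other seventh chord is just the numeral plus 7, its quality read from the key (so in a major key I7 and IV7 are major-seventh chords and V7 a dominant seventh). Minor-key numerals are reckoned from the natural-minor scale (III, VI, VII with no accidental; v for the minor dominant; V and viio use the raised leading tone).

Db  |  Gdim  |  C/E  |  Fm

Db has root Db, degree 6 in F minor, so VI.
Gdim: diminished triad on G = scale degree 2 → iio.
C/E: root C is the dominant; major triad there is V6.
Fm: root F is the tonic; minor triad there is i.

VI - iio - V6 - i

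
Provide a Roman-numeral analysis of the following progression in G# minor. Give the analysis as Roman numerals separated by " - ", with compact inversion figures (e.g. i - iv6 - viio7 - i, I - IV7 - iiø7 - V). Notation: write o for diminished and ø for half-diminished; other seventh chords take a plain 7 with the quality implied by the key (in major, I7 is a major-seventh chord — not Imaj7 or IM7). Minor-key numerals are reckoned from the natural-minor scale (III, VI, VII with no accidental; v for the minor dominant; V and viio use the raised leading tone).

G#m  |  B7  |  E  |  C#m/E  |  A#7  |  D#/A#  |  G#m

i - V7/VI - VI - iv6 - V7/V - V64 - i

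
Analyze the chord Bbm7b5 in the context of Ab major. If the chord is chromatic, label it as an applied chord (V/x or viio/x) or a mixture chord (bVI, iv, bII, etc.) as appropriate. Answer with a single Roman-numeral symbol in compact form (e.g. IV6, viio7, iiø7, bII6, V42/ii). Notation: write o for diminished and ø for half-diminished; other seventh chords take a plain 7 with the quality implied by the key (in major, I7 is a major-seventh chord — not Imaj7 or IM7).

The pitches Bb-Db-Fb-Ab form a half-diminished seventh chord rooted on Bb.
Bb is the second degree of Ab major. This is the half-diminished supertonic seventh, borrowed from the parallel minor.

iiø7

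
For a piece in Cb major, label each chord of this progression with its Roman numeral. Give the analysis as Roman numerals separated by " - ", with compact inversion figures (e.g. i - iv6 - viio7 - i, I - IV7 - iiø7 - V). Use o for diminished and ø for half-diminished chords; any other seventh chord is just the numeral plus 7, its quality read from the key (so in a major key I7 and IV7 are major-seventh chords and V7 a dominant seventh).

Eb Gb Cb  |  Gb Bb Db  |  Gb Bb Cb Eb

I6 - V - I43

Eb-Gb-Cb: major triad on Cb = scale degree 1 → I6.
Gb-Bb-Db: root Gb is the dominant; major triad there is V.
Gb-Bb-Cb-Eb has root Cb, degree 1 in Cb major, so I43.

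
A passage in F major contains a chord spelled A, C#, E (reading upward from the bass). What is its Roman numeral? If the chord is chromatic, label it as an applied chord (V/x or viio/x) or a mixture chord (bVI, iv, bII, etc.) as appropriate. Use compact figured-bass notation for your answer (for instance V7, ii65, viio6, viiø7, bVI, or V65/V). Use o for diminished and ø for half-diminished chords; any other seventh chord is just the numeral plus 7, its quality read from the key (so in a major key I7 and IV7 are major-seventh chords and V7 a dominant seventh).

V/vi

Stacked in thirds the chord is A-C#-E: a major triad on A.
A is not a diatonic chord root with this quality in F major, but it lies a perfect fifth above D (vi), so the chord functions as an applied dominant of vi.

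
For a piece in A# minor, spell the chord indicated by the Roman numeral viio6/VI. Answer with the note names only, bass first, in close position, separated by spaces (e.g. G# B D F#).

The slash marks an applied leading-tone chord: viio of VI. In A# minor, VI is F#, so the leading tone to it is E#, a half step below.
Building a diminished triad on E# gives E#-G#-B.
The figured bass 6 indicates first inversion, placing the third (G#) in the bass: G#-B-E#.

G# B E#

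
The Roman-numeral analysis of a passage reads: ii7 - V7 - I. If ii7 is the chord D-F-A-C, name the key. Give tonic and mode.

The anchor chord is a minor seventh chord on D, labeled ii7.
Counting down one scale step from D places the tonic on C; a minor seventh chord on degree 2 is diatonic only in major.

C major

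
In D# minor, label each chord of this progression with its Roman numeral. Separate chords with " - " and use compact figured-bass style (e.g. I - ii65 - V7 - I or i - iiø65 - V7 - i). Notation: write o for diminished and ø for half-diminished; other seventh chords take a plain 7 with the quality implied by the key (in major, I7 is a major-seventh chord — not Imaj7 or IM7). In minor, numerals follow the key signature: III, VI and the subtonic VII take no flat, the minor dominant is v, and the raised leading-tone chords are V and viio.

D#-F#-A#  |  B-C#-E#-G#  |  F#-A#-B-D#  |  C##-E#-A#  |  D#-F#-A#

i - VII42 - VI43 - V6 - i

D#-F#-A#: root D# is the tonic; minor triad there is i.
B-C#-E#-G#: dominant seventh chord on C# = scale degree 7 → VII42.
F#-A#-B-D# has root B, degree 6 in D# minor, so VI43.
C##-E#-A# has root A#, degree 5 in D# minor, so V6.
D#-F#-A#: minor triad on D# = scale degree 1 → i.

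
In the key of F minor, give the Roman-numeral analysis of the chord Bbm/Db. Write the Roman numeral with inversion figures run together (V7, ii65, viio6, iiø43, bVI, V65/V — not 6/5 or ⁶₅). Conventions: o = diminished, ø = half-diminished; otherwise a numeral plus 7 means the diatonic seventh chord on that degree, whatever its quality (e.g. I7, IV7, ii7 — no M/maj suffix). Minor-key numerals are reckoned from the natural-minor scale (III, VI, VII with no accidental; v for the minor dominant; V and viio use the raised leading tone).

iv6

Stacked in thirds the chord is Bb-Db-F: a minor triad on Bb.
Bb is scale degree 4 in F minor, and a minor triad on that degree is written iv.
With Db in the bass the chord is in first inversion, so the figured bass is 6.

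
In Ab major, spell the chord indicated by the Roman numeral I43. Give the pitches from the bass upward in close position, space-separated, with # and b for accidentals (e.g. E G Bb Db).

The numeral's case and figure indicate a major seventh chord. In Ab major its root, the tonic, is Ab.
Stacking thirds from Ab gives Ab-C-Eb-G.
With the 43 figure the chord is in second inversion; from the bass Eb upward in close position it reads Eb-G-Ab-C.

Eb G Ab C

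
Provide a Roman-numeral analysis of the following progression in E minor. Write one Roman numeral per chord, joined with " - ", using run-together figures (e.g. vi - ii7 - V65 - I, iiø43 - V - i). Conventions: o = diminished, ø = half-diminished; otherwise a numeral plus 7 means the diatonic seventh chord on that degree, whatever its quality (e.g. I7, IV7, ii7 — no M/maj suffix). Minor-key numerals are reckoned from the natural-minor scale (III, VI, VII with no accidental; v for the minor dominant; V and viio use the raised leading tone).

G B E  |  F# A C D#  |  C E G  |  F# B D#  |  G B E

i6 - viio65 - VI - V64 - i6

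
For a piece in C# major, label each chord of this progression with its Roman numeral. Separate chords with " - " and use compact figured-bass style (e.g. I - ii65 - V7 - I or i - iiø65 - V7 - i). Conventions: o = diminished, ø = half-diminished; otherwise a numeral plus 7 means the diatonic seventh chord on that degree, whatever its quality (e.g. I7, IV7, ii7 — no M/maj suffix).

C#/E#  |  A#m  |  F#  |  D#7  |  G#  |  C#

I6 - vi - IV - V7/V - V - I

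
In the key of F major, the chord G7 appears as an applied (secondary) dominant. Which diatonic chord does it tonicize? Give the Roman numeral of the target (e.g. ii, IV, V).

V

The chord is a dominant seventh chord on G.
A dominant resolves down a perfect fifth: G → C. In F major, C is scale degree 5, i.e. V.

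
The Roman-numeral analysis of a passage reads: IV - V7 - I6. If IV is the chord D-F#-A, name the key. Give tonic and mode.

IV is given as D-F#-A — a major triad with root D.
If D is scale degree 4 and the mode makes that degree carry a major triad, the tonic is A and the mode is major.

A major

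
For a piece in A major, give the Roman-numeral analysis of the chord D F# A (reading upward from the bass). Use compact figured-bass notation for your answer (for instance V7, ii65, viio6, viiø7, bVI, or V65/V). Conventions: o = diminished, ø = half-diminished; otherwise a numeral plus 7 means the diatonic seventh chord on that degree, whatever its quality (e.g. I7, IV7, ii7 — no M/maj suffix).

The pitches D-F#-A form a major triad rooted on D.
D is scale degree 4 in A major, and a major triad on that degree is written IV.

IV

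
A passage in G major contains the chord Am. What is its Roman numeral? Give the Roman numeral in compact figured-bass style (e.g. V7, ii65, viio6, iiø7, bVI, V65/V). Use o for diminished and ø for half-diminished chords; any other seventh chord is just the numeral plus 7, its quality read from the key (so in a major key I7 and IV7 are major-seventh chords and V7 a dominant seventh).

Stacked in thirds the chord is A-C-E: a minor triad on A.
A is scale degree 2 in G major, and a minor triad on that degree is written ii.

ii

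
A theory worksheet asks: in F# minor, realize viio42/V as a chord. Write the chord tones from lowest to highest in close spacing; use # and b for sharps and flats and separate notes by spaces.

viio42/V is a secondary leading-tone chord. The target V is C# in F# minor; the applied chord is rooted a semitone below, on B#.
Building a fully diminished seventh chord on B# gives B#-D#-F#-A.
With the 42 figure the chord is in third inversion; from the bass A upward in close position it reads A-B#-D#-F#.

A B# D# F#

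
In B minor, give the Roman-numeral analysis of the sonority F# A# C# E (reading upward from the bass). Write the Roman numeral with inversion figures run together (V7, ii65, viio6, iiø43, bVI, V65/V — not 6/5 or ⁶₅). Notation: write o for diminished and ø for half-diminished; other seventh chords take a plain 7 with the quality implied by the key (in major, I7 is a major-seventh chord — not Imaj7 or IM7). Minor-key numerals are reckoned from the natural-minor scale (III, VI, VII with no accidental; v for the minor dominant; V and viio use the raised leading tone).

V7

Stacked in thirds the chord is F#-A#-C#-E: a dominant seventh chord on F#.
F# is scale degree 5 in B minor, and a dominant seventh chord on that degree is written V7.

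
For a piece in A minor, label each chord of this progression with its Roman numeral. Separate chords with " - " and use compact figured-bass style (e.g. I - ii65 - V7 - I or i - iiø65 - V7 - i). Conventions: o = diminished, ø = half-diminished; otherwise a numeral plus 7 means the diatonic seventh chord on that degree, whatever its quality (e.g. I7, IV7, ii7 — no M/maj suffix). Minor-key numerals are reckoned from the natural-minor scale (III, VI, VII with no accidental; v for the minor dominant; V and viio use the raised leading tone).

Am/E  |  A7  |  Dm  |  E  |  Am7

Am/E has root A, degree 1 in A minor, so i64.
A7: chromatic; A is V of iv, so V7/iv.
Dm has root D, degree 4 in A minor, so iv.
E has root E, degree 5 in A minor, so V.
Am7 has root A, degree 1 in A minor, so i7.

i64 - V7/iv - iv - V - i7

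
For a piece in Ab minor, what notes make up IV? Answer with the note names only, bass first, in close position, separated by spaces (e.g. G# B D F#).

Db F Ab

Scale degree 4 in Ab minor is Db; here the chord built on it is altered to a major triad. IV is the major subdominant, borrowed from the parallel major.
So the chord is Db-F-Ab.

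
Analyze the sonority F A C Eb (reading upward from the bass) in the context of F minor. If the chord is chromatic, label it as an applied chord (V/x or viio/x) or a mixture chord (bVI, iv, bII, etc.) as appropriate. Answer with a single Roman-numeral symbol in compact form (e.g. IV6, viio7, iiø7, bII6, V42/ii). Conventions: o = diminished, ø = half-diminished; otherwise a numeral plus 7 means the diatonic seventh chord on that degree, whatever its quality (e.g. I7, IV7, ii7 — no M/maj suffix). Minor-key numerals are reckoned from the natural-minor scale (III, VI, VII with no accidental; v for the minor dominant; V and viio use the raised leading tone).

V7/iv

The pitches F-A-C-Eb form a dominant seventh chord rooted on F.
F is not a diatonic chord root with this quality in F minor, but it lies a perfect fifth above Bb (iv), so the chord functions as an applied dominant of iv.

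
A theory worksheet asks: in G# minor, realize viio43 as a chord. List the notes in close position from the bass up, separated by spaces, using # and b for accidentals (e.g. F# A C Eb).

In G# minor, the leading-tone chord is built on the raised seventh degree, F##.
Stacking thirds from F## gives F##-A#-C#-E.
With the 43 figure the chord is in second inversion; from the bass C# upward in close position it reads C#-E-F##-A#.

C# E F## A#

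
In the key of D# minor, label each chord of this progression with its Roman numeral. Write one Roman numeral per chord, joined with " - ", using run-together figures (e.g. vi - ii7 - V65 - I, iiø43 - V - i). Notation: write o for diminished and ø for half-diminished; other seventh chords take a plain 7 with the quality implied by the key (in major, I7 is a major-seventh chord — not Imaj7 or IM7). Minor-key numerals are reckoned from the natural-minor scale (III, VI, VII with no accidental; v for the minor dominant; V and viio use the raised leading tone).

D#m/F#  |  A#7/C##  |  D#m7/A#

D#m/F#: root D# is the tonic; minor triad there is i6.
A#7/C##: root A# is the dominant; dominant seventh chord there is V65.
D#m7/A#: root D# is the tonic; minor seventh chord there is i43.

i6 - V65 - i43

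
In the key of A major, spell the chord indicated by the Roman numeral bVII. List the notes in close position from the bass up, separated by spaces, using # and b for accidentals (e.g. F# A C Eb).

bVII is a major triad on the lowered seventh degree (the subtonic), borrowed from the parallel minor. In A major that root is G.
So the chord is G-B-D.

G B D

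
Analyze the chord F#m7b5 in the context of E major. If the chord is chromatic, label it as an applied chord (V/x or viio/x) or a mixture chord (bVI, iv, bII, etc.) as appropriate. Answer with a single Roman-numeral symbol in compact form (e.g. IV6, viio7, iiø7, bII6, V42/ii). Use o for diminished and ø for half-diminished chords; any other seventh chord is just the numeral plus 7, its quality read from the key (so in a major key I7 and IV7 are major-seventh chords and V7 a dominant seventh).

iiø7

Stacked in thirds the chord is F#-A-C-E: a half-diminished seventh chord on F#.
F# is the second degree of E major. This is the half-diminished supertonic seventh, borrowed from the parallel minor.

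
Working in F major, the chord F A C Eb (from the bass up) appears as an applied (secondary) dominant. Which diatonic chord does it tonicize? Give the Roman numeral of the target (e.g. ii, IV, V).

The chord is a dominant seventh chord on F.
A dominant resolves down a perfect fifth: F → Bb. In F major, Bb is scale degree 4, i.e. IV.

IV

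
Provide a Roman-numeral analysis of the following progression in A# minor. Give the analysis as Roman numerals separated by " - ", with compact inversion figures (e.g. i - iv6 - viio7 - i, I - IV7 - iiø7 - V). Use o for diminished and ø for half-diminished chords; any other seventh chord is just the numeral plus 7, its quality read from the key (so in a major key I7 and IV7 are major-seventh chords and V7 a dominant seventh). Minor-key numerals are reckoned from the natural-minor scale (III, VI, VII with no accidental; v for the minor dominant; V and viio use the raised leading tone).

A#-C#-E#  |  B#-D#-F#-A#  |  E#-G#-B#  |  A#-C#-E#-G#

A#-C#-E#: root A# is the tonic; minor triad there is i.
B#-D#-F#-A# has root B#, degree 2 in A# minor, so iiø7.
E#-G#-B# has root E#, degree 5 in A# minor, so v.
A#-C#-E#-G#: minor seventh chord on A# = scale degree 1 → i7.

i - iiø7 - v - i7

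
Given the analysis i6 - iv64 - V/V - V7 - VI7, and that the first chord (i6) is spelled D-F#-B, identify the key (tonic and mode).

B minor

i6 is given as D-F#-B — a minor triad with root B.
If B is scale degree 1 and the mode makes that degree carry a minor triad, the tonic is B and the mode is minor.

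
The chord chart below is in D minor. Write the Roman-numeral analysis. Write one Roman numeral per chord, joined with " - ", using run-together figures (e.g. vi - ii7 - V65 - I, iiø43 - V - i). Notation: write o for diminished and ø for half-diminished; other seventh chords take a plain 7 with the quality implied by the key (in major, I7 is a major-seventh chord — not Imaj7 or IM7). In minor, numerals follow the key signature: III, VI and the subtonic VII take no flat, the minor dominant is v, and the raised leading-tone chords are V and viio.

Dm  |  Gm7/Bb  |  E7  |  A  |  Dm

i - iv65 - V7/V - V - i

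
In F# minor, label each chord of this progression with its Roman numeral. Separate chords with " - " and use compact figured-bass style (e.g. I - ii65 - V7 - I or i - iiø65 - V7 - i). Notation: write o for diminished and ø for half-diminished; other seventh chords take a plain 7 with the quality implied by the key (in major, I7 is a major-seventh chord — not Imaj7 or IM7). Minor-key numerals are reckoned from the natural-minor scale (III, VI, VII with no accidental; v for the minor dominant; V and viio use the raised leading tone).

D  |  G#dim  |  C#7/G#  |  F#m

D has root D, degree 6 in F# minor, so VI.
G#dim: diminished triad on G# = scale degree 2 → iio.
C#7/G#: dominant seventh chord on C# = scale degree 5 → V43.
F#m: minor triad on F# = scale degree 1 → i.

VI - iio - V43 - i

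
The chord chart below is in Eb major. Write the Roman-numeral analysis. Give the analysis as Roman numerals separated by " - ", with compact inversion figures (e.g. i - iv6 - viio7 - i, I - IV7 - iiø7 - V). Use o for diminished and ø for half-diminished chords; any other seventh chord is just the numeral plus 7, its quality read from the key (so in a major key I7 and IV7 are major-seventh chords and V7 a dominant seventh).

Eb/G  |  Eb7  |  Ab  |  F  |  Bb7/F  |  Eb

I6 - V7/IV - IV - V/V - V43 - I

Eb/G: root Eb is the tonic; major triad there is I6.
Eb7: chromatic; Eb is V of IV, so V7/IV.
Ab: major triad on Ab = scale degree 4 → IV.
F: chromatic; F is V of V, so V/V.
Bb7/F: dominant seventh chord on Bb = scale degree 5 → V43.
Eb has root Eb, degree 1 in Eb major, so I.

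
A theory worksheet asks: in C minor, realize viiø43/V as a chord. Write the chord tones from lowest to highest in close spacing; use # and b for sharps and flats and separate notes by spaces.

C E F# A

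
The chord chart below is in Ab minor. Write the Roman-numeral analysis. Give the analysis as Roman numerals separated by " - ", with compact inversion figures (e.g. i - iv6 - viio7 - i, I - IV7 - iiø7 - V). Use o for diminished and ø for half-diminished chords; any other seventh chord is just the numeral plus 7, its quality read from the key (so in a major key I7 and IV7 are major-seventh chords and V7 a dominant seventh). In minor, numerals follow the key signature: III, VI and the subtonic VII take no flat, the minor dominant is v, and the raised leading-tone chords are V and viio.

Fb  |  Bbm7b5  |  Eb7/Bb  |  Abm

Fb has root Fb, degree 6 in Ab minor, so VI.
Bbm7b5 has root Bb, degree 2 in Ab minor, so iiø7.
Eb7/Bb has root Eb, degree 5 in Ab minor, so V43.
Abm: minor triad on Ab = scale degree 1 → i.

VI - iiø7 - V43 - i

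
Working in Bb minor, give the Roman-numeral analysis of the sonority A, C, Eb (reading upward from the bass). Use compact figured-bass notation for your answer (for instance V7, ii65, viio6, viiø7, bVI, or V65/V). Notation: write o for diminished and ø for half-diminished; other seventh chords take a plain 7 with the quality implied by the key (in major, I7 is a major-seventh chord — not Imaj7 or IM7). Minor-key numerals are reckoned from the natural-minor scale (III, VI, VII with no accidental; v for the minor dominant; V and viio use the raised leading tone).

Stacked in thirds the chord is A-C-Eb: a diminished triad on A.
In Bb minor, A is the leading tone; the diatonic diminished triad there is viio.

viio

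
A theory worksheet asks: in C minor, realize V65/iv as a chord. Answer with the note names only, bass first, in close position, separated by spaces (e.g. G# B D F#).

E G Bb C

V65/iv is a secondary dominant — the dominant seventh of iv. iv in C minor is F, so the applied chord's root is C, a perfect fifth above.
Building a dominant seventh chord on C gives C-E-G-Bb.
With the 65 figure the chord is in first inversion; from the bass E upward in close position it reads E-G-Bb-C.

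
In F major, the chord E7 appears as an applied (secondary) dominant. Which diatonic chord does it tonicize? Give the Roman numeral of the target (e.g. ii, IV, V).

iii

The chord is a dominant seventh chord on E.
A dominant resolves down a perfect fifth: E → A. In F major, A is scale degree 3, i.e. iii.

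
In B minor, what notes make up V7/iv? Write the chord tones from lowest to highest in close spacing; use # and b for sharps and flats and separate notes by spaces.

V7/iv is a secondary dominant — the dominant seventh of iv. iv in B minor is E, so the applied chord's root is B, a perfect fifth above.
Building a dominant seventh chord on B gives B-D#-F#-A.

B D# F# A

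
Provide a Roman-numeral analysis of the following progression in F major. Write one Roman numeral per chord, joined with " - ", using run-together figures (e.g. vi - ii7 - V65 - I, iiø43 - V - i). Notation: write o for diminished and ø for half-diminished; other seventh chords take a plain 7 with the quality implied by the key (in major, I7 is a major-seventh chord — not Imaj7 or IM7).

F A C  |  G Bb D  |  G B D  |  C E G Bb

I - ii - V/V - V7

F-A-C: root F is the tonic; major triad there is I.
G-Bb-D has root G, degree 2 in F major, so ii.
G-B-D: a major triad on G, the applied dominant of V → V/V.
C-E-G-Bb: root C is the dominant; dominant seventh chord there is V7.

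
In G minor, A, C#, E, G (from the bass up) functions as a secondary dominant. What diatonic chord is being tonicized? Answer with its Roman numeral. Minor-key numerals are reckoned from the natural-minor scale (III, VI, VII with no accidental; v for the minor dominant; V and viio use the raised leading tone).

The chord is a dominant seventh chord on A.
A dominant resolves down a perfect fifth: A → D. In G minor, D is scale degree 5, i.e. V.

V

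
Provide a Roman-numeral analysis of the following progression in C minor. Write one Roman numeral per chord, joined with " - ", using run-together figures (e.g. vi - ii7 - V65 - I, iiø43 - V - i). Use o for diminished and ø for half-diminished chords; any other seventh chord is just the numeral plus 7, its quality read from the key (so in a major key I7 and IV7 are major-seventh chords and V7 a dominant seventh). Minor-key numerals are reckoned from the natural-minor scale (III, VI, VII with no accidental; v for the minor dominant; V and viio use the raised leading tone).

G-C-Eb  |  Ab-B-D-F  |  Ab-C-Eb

i64 - viio42 - VI

G-C-Eb: minor triad on C = scale degree 1 → i64.
Ab-B-D-F: root B is the leading tone; fully diminished seventh chord there is viio42.
Ab-C-Eb: major triad on Ab = scale degree 6 → VI.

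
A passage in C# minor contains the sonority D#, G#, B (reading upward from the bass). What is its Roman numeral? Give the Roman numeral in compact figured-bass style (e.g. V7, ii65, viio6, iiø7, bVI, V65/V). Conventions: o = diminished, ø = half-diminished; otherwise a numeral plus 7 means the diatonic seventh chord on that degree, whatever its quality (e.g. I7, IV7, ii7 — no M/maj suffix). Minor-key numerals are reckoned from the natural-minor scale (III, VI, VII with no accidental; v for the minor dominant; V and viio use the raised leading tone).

The pitches G#-B-D# form a minor triad rooted on G#.
In C# minor, G# is the dominant; the diatonic minor triad there is v.
With D# in the bass the chord is in second inversion, so the figured bass is 64.

v64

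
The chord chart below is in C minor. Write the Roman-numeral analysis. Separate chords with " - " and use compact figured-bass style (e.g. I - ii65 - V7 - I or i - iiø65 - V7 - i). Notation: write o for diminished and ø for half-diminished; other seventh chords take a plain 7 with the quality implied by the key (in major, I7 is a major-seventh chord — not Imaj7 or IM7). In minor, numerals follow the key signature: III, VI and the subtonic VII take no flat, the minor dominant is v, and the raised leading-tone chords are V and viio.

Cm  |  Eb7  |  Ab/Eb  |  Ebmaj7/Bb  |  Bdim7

i - V7/VI - VI64 - III43 - viio7

Cm: root C is the tonic; minor triad there is i.
Eb7: chromatic; Eb is V of VI, so V7/VI.
Ab/Eb: major triad on Ab = scale degree 6 → VI64.
Ebmaj7/Bb: major seventh chord on Eb = scale degree 3 → III43.
Bdim7: root B is the leading tone; fully diminished seventh chord there is viio7.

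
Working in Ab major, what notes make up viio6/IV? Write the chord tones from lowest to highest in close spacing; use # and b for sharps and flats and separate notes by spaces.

Eb Gb C

The slash marks an applied leading-tone chord: viio of IV. In Ab major, IV is Db, so the leading tone to it is C, a half step below.
Building a diminished triad on C gives C-Eb-Gb.
With the 6 figure the chord is in first inversion; from the bass Eb upward in close position it reads Eb-Gb-C.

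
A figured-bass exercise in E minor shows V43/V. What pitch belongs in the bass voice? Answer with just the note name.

The applied chord V43/V is rooted on F#: F#-A#-C#-E.
The figure 43 means second inversion — the fifth is in the bass.

C#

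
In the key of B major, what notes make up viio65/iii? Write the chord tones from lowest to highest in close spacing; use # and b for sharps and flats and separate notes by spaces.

E# G# B C##

viio65/iii is a secondary leading-tone chord. The target iii is D# in B major; the applied chord is rooted a semitone below, on C##.
Building a fully diminished seventh chord on C## gives C##-E#-G#-B.
With the 65 figure the chord is in first inversion; from the bass E# upward in close position it reads E#-G#-B-C##.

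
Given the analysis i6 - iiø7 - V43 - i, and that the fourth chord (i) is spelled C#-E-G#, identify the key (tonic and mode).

The chord C#m is a minor triad rooted on C#; its label is i.
If C# is scale degree 1 and the mode makes that degree carry a minor triad, the tonic is C# and the mode is minor.

C# minor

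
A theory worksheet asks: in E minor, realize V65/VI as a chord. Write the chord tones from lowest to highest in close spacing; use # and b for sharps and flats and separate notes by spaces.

V65/VI is a secondary dominant — the dominant seventh of VI. VI in E minor is C, so the applied chord's root is G, a perfect fifth above.
Building a dominant seventh chord on G gives G-B-D-F.
The figured bass 65 indicates first inversion, placing the third (B) in the bass: B-D-F-G.

B D F G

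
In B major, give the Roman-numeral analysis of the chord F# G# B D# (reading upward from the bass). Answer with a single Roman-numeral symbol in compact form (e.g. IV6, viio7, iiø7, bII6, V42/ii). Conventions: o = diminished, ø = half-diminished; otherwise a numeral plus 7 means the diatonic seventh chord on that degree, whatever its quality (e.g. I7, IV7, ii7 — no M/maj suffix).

vi42

The pitches G#-B-D#-F# form a minor seventh chord rooted on G#.
In B major, G# is the submediant; the diatonic minor seventh chord there is vi7.
With F# in the bass the chord is in third inversion, so the figured bass is 42.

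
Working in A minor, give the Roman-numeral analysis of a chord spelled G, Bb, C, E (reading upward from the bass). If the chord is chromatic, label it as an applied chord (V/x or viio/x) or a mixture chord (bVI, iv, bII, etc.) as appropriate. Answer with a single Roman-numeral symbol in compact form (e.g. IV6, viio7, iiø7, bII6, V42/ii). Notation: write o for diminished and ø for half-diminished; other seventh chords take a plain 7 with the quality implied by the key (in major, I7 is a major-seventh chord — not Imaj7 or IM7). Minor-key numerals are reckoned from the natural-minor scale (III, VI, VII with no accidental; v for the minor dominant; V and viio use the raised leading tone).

The pitches C-E-G-Bb form a dominant seventh chord rooted on C.
C is not a diatonic chord root with this quality in A minor, but it lies a perfect fifth above F (VI), so the chord functions as an applied dominant of VI.
With G in the bass the chord is in second inversion, so the figured bass is 43.

V43/VI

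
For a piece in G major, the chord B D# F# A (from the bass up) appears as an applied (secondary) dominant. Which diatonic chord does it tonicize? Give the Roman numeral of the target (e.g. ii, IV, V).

vi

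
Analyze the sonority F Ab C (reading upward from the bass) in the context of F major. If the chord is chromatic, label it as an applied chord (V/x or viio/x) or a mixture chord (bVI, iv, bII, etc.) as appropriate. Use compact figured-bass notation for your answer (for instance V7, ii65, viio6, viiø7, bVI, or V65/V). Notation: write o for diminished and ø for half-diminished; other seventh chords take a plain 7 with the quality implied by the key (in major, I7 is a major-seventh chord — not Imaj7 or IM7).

i

The pitches F-Ab-C form a minor triad rooted on F.
F is the first degree of F major. This is the minor tonic, borrowed from the parallel minor.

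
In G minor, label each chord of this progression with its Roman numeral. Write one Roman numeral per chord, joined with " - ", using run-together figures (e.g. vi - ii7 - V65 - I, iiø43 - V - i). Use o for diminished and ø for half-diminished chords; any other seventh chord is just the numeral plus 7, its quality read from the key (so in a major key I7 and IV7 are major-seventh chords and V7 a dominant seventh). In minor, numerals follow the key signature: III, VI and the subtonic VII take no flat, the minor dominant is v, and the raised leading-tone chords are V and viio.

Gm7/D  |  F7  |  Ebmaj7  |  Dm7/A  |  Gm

Gm7/D: minor seventh chord on G = scale degree 1 → i43.
F7: root F is the subtonic; dominant seventh chord there is VII7.
Ebmaj7 has root Eb, degree 6 in G minor, so VI7.
Dm7/A: minor seventh chord on D = scale degree 5 → v43.
Gm: minor triad on G = scale degree 1 → i.

i43 - VII7 - VI7 - v43 - i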